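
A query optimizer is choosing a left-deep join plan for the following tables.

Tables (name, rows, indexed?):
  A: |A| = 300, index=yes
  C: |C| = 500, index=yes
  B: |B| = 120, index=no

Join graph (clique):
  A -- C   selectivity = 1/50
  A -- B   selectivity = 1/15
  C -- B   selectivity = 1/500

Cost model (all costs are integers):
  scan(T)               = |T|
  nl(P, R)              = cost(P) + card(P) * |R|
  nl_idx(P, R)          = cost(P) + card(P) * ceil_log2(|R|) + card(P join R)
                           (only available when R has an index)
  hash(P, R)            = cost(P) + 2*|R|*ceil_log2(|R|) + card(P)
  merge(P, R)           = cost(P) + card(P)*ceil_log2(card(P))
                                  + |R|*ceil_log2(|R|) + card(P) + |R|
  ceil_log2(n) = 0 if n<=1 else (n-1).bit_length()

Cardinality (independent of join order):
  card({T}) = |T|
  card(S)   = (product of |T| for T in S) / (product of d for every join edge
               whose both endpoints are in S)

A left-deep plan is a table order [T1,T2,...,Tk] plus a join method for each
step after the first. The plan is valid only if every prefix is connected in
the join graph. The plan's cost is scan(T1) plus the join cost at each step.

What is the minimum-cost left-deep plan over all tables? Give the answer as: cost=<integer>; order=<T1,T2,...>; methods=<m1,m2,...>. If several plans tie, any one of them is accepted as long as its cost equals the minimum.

Selinger DP (subsets sized 1..n):
  {A}: scan cost=300, card=300
  {C}: scan cost=500, card=500
  {B}: scan cost=120, card=120
  {AC}: card=3000; try (C,nl_idx)→6000, (A,hash)→6400, (A,nl_idx)→8000, (C,merge)→8300, (A,merge)→8500, (C,hash)→9600 …(+2); best=6000 via (C,nl_idx)
  {AB}: card=2400; try (B,hash)→2280, (A,nl_idx)→3600, (A,merge)→4080, (B,merge)→4260, (A,hash)→5640, (A,nl)→36120 …(+1); best=2280 via (B,hash)
  {BC}: card=120; try (C,nl_idx)→1320, (B,hash)→2680, (C,merge)→6080, (B,merge)→6460, (C,hash)→9240, (C,nl)→60120 …(+1); best=1320 via (C,nl_idx)
  {ABC}: card=48; try (A,nl_idx)→2448, (A,merge)→5280, (A,hash)→6840, (B,hash)→10680, (C,hash)→13680, (C,nl_idx)→23928 …(+5); best=2448 via (A,nl_idx)

cost=2448; order=B,C,A; methods=nl_idx,nl_idx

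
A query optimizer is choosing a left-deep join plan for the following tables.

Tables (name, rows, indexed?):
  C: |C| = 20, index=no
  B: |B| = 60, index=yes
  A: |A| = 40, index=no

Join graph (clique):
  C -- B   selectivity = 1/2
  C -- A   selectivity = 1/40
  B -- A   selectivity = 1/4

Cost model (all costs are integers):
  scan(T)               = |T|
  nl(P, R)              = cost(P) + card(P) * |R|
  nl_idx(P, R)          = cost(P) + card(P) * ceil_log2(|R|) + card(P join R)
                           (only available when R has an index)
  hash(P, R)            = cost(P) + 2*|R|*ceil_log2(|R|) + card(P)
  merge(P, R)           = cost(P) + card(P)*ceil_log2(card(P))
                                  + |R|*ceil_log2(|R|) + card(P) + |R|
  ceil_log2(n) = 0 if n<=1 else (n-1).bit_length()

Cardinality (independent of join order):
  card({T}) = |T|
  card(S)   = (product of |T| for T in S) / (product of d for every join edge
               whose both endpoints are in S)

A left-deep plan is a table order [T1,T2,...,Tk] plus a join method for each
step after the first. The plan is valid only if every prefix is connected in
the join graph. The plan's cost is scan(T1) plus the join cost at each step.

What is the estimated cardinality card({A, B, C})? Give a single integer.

150

Tables in S: A(40), B(60), C(20)
Edges inside S: C-B(d=2), C-A(d=40), B-A(d=4)
numerator = 40 * 60 * 20 = 48000
denominator = 2 * 40 * 4 = 320
card(S) = 48000 / 320 = 150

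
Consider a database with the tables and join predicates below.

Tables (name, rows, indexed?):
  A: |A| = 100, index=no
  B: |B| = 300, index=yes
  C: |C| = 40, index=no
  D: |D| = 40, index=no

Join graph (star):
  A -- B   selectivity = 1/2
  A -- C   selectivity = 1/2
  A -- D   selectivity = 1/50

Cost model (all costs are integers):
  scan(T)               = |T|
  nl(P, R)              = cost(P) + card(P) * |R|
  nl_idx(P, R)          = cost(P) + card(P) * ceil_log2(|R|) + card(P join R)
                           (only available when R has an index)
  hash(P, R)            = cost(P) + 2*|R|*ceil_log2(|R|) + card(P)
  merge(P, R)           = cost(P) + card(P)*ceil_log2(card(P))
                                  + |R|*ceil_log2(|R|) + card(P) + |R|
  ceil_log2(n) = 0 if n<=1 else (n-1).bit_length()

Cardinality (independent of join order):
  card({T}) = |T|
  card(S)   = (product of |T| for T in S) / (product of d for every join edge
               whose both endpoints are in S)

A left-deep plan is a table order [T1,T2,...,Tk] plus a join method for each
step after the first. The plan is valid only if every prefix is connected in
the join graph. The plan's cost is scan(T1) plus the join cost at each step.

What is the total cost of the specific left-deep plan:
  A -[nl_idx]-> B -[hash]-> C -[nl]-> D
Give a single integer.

12031480

step 1: scan A: cost=100, card=100
step 2: join B via nl_idx
    card(P join B) = 100*300/(2) = 15000
    cost = 100 + 100*9 + 15000 = 16000
step 3: join C via hash
    card(P join C) = 15000*40/(2) = 300000
    cost = 16000 + 2*40*6 + 15000 = 31480
step 4: join D via nl
    card(P join D) = 300000*40/(50) = 240000
    cost = 31480 + 300000*40 = 12031480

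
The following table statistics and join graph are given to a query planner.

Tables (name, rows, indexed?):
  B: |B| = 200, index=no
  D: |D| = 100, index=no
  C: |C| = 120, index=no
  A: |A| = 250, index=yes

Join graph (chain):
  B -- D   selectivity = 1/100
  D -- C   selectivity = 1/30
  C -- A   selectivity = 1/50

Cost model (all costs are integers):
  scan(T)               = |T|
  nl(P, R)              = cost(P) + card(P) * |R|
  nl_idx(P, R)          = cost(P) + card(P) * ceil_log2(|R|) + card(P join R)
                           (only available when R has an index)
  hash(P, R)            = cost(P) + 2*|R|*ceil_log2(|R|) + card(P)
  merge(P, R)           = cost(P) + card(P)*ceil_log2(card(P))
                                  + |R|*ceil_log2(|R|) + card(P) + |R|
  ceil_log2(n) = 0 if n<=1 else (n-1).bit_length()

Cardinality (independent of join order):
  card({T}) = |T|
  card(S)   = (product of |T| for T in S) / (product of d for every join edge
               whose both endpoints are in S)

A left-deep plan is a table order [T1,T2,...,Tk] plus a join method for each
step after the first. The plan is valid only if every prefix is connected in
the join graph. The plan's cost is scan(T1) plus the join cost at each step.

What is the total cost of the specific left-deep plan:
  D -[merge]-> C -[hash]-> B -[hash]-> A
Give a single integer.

step 1: scan D: cost=100, card=100
step 2: join C via merge
    card(P join C) = 100*120/(30) = 400
    cost = 100 + 100*7 + 120*7 + 100 + 120 = 1860
step 3: join B via hash
    card(P join B) = 400*200/(100) = 800
    cost = 1860 + 2*200*8 + 400 = 5460
step 4: join A via hash
    card(P join A) = 800*250/(50) = 4000
    cost = 5460 + 2*250*8 + 800 = 10260

10260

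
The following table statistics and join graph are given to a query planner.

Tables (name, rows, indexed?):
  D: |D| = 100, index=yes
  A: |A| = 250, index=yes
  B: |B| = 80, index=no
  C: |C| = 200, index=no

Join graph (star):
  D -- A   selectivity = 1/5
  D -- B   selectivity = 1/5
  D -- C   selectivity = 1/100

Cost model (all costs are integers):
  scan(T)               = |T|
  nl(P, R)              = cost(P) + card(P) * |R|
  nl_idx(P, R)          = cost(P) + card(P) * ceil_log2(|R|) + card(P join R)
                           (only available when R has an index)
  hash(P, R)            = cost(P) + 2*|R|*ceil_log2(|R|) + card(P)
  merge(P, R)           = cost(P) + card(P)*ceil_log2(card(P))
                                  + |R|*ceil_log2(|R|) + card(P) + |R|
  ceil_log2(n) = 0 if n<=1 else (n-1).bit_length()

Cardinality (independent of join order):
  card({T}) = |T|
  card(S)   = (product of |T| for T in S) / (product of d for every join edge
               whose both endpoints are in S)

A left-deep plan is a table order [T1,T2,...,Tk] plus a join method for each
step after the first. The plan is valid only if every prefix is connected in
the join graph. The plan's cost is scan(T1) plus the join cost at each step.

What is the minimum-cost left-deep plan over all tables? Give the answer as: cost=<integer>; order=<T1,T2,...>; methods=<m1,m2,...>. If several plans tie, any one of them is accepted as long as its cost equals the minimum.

cost=10320; order=C,D,B,A; methods=hash,hash,hash

Selinger DP (subsets sized 1..n):
  {D}: scan cost=100, card=100
  {A}: scan cost=250, card=250
  {B}: scan cost=80, card=80
  {C}: scan cost=200, card=200
  {AD}: card=5000; try (D,hash)→1900, (A,merge)→3150, (D,merge)→3300, (A,hash)→4200, (A,nl_idx)→5900, (D,nl_idx)→7000 …(+2); best=1900 via (D,hash)
  {BD}: card=1600; try (B,hash)→1320, (D,merge)→1520, (B,merge)→1540, (D,hash)→1560, (D,nl_idx)→2240, (D,nl)→8080 …(+1); best=1320 via (B,hash)
  {CD}: card=200; try (D,hash)→1800, (D,nl_idx)→1800, (C,merge)→2700, (D,merge)→2800, (C,hash)→3400, (C,nl)→20100 …(+1); best=1800 via (D,hash)
  {ABD}: card=80000; try (A,hash)→6920, (B,hash)→8020, (A,merge)→22770, (B,merge)→72540, (A,nl_idx)→94120, (A,nl)→401320 …(+1); best=6920 via (A,hash)
  {ACD}: card=10000; try (A,merge)→5850, (A,hash)→6000, (C,hash)→10100, (A,nl_idx)→13400, (A,nl)→51800, (C,merge)→73700 …(+1); best=5850 via (A,merge)
  {BCD}: card=3200; try (B,hash)→3120, (B,merge)→4240, (C,hash)→6120, (B,nl)→17800, (C,merge)→22320, (C,nl)→321320; best=3120 via (B,hash)
  {ABCD}: card=160000; try (A,hash)→10320, (B,hash)→16970, (A,merge)→46970, (C,hash)→90120, (B,merge)→156490, (A,nl_idx)→188720 …(+4); best=10320 via (A,hash)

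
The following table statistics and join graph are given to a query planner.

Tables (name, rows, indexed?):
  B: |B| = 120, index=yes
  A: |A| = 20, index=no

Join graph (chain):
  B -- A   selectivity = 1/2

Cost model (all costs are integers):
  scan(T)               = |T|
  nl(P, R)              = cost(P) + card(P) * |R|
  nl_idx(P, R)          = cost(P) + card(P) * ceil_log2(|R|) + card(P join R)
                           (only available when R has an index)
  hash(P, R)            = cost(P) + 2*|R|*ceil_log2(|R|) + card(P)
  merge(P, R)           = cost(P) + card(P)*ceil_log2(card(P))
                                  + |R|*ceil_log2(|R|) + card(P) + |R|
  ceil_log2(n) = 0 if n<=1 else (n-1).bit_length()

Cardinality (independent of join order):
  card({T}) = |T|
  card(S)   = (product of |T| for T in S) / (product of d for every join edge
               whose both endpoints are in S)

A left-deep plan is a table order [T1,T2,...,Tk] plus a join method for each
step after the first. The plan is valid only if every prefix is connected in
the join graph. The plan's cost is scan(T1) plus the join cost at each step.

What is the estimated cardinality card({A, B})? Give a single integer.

Tables in S: A(20), B(120)
Edges inside S: B-A(d=2)
numerator = 20 * 120 = 2400
denominator = 2 = 2
card(S) = 2400 / 2 = 1200

1200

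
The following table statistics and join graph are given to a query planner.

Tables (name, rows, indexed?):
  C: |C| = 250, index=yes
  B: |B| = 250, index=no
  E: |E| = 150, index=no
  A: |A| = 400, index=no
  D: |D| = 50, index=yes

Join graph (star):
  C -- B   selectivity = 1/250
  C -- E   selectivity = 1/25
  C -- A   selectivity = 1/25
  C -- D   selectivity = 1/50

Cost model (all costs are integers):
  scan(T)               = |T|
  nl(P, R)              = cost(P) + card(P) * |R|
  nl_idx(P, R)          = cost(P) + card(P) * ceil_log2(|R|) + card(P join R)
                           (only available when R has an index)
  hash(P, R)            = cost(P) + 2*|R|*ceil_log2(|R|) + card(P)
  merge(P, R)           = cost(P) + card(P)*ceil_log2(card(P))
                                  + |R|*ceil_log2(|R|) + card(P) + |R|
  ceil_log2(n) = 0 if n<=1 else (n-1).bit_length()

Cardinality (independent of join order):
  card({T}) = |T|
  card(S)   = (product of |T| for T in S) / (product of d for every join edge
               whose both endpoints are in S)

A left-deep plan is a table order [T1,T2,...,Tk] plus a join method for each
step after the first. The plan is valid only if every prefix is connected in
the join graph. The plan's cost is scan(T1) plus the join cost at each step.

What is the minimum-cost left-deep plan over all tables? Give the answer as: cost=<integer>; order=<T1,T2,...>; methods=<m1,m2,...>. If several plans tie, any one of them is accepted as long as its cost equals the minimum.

Selinger DP (subsets sized 1..n):
  {C}: scan cost=250, card=250
  {B}: scan cost=250, card=250
  {E}: scan cost=150, card=150
  {A}: scan cost=400, card=400
  {D}: scan cost=50, card=50
  {BC}: card=250; try (C,nl_idx)→2500, (C,hash)→4500, (B,hash)→4500, (C,merge)→4750, (B,merge)→4750, (C,nl)→62750 …(+1); best=2500 via (C,nl_idx)
  {CE}: card=1500; try (C,nl_idx)→2850, (E,hash)→2900, (C,merge)→3750, (E,merge)→3850, (C,hash)→4300, (C,nl)→37650 …(+1); best=2850 via (C,nl_idx)
  {AC}: card=4000; try (C,hash)→4800, (A,merge)→6500, (C,merge)→6650, (C,nl_idx)→7600, (A,hash)→7700, (A,nl)→100250 …(+1); best=4800 via (C,hash)
  {CD}: card=250; try (C,nl_idx)→700, (D,hash)→1100, (D,nl_idx)→2000, (C,merge)→2650, (D,merge)→2850, (C,hash)→4100 …(+2); best=700 via (C,nl_idx)
  {BCE}: card=1500; try (E,hash)→5150, (E,merge)→6100, (B,hash)→8350, (B,merge)→23100, (E,nl)→40000, (B,nl)→377850; best=5150 via (E,hash)
  {ABC}: card=4000; try (A,merge)→8750, (A,hash)→9950, (B,hash)→12800, (B,merge)→59050, (A,nl)→102500, (B,nl)→1004800; best=8750 via (A,merge)
  {BCD}: card=250; try (D,hash)→3350, (D,nl_idx)→4250, (B,hash)→4950, (D,merge)→5100, (B,merge)→5200, (D,nl)→15000 …(+1); best=3350 via (D,hash)
  {ACE}: card=24000; try (E,hash)→11200, (A,hash)→11550, (A,merge)→24850, (E,merge)→58150, (A,nl)→602850, (E,nl)→604800; best=11200 via (E,hash)
  {CDE}: card=1500; try (E,hash)→3350, (E,merge)→4300, (D,hash)→4950, (D,nl_idx)→13350, (D,merge)→21200, (E,nl)→38200 …(+1); best=3350 via (E,hash)
  {ACD}: card=4000; try (A,merge)→6950, (A,hash)→8150, (D,hash)→9400, (D,nl_idx)→32800, (D,merge)→57150, (A,nl)→100700 …(+1); best=6950 via (A,merge)
  {ABCE}: card=24000; try (A,hash)→13850, (E,hash)→15150, (A,merge)→27150, (B,hash)→39200, (E,merge)→62100, (B,merge)→397450 …(+3); best=13850 via (A,hash)
  {BCDE}: card=1500; try (E,hash)→6000, (E,merge)→6950, (D,hash)→7250, (B,hash)→8850, (D,nl_idx)→15650, (D,merge)→23500 …(+4); best=6000 via (E,hash)
  {ABCD}: card=4000; try (A,merge)→9600, (A,hash)→10800, (D,hash)→13350, (B,hash)→14950, (D,nl_idx)→36750, (D,merge)→61100 …(+4); best=9600 via (A,merge)
  {ACDE}: card=24000; try (A,hash)→12050, (E,hash)→13350, (A,merge)→25350, (D,hash)→35800, (E,merge)→60300, (D,nl_idx)→179200 …(+4); best=12050 via (A,hash)
  {ABCDE}: card=24000; try (A,hash)→14700, (E,hash)→16000, (A,merge)→28000, (D,hash)→38450, (B,hash)→40050, (E,merge)→62950 …(+7); best=14700 via (A,hash)

cost=14700; order=B,C,D,E,A; methods=nl_idx,hash,hash,hash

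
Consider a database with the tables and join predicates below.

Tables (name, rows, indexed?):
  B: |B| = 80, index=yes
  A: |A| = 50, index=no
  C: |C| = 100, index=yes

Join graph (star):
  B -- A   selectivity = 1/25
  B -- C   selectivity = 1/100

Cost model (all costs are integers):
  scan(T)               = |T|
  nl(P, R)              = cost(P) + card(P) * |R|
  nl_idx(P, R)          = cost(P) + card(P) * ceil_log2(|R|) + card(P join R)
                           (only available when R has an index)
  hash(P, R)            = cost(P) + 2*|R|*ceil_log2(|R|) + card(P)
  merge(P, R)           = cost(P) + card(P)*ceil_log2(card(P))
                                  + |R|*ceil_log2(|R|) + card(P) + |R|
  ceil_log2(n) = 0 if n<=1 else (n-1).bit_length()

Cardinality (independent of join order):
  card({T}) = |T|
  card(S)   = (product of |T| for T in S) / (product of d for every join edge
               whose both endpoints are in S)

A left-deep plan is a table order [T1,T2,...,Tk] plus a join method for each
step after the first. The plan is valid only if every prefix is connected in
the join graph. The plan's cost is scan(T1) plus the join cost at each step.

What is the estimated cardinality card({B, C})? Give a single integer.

Tables in S: B(80), C(100)
Edges inside S: B-C(d=100)
numerator = 80 * 100 = 8000
denominator = 100 = 100
card(S) = 8000 / 100 = 80

80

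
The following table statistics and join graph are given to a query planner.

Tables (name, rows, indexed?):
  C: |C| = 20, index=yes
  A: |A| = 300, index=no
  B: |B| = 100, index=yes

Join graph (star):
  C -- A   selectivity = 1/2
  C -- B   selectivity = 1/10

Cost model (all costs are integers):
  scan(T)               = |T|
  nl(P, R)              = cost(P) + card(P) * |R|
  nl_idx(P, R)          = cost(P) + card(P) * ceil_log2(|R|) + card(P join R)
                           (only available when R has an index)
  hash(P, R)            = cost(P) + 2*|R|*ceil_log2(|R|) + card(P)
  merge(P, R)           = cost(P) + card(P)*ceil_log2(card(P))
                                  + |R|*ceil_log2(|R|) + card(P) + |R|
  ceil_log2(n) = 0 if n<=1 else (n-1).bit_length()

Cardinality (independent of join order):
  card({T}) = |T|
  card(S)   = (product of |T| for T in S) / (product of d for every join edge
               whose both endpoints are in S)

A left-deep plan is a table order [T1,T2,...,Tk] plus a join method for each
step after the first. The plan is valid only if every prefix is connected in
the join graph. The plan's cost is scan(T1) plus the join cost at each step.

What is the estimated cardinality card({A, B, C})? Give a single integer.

30000

Tables in S: A(300), B(100), C(20)
Edges inside S: C-A(d=2), C-B(d=10)
numerator = 300 * 100 * 20 = 600000
denominator = 2 * 10 = 20
card(S) = 600000 / 20 = 30000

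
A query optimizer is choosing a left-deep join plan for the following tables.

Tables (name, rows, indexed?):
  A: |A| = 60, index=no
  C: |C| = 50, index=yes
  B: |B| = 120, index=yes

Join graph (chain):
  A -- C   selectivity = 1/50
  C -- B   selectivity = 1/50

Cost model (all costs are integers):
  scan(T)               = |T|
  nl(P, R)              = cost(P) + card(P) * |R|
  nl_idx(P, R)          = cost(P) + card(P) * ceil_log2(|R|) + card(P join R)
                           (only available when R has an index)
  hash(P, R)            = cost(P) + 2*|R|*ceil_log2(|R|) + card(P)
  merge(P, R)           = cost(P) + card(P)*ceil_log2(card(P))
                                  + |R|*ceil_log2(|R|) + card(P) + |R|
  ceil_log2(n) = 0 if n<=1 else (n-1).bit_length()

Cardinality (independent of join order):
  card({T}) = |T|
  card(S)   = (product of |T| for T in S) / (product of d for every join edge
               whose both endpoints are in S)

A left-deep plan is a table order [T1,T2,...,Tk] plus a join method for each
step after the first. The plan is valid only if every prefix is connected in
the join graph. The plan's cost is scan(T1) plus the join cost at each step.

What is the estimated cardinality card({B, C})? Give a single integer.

120

Tables in S: B(120), C(50)
Edges inside S: C-B(d=50)
numerator = 120 * 50 = 6000
denominator = 50 = 50
card(S) = 6000 / 50 = 120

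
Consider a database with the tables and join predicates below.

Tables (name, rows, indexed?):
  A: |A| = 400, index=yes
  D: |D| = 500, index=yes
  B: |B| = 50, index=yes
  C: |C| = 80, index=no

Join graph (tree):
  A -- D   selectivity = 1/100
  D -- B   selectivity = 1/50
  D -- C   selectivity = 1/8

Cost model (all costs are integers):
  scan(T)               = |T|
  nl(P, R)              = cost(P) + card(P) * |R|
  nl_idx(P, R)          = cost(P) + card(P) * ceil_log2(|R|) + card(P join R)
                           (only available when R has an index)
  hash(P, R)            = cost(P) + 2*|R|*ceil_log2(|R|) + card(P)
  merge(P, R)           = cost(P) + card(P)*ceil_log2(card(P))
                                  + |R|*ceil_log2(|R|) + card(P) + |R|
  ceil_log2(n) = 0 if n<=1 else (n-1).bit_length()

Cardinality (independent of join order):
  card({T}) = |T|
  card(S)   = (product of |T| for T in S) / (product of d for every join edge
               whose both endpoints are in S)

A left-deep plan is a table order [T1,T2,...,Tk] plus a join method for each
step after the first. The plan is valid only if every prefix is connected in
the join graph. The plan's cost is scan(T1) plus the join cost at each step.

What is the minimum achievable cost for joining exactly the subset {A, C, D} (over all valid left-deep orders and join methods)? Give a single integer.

Selinger DP over subsets of {A,C,D}:
  {A}: scan cost=400, card=400
  {D}: scan cost=500, card=500
  {C}: scan cost=80, card=80
  {AD}: card=2000; try (D,nl_idx)→6000, (A,nl_idx)→7000, (A,hash)→8200, (D,merge)→9400, (A,merge)→9500, (D,hash)→9800 …(+2); best=6000 via (D,nl_idx)
  {CD}: card=5000; try (C,hash)→2120, (D,merge)→5720, (D,nl_idx)→5800, (C,merge)→6140, (D,hash)→9160, (D,nl)→40080 …(+1); best=2120 via (C,hash)
  {ACD}: card=20000; try (C,hash)→9120, (A,hash)→14320, (C,merge)→30640, (A,nl_idx)→67120, (A,merge)→76120, (C,nl)→166000 …(+1); best=9120 via (C,hash)

9120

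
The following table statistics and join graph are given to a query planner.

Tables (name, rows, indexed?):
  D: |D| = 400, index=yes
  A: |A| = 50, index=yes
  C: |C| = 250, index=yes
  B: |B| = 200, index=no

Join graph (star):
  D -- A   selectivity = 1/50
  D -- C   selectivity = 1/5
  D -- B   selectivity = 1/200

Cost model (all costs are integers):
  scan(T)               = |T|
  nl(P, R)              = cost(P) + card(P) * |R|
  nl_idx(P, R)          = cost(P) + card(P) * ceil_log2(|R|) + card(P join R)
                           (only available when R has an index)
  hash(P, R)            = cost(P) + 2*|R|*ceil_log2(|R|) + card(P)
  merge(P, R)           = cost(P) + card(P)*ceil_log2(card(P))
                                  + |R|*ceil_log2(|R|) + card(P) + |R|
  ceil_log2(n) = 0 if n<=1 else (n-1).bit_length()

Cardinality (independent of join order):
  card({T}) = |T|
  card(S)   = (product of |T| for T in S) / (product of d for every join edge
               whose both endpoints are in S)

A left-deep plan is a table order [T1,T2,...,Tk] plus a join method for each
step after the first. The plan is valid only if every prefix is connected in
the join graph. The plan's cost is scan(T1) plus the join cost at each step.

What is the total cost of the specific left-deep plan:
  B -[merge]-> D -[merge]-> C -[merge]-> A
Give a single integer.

step 1: scan B: cost=200, card=200
step 2: join D via merge
    card(P join D) = 200*400/(200) = 400
    cost = 200 + 200*8 + 400*9 + 200 + 400 = 6000
step 3: join C via merge
    card(P join C) = 400*250/(5) = 20000
    cost = 6000 + 400*9 + 250*8 + 400 + 250 = 12250
step 4: join A via merge
    card(P join A) = 20000*50/(50) = 20000
    cost = 12250 + 20000*15 + 50*6 + 20000 + 50 = 332600

332600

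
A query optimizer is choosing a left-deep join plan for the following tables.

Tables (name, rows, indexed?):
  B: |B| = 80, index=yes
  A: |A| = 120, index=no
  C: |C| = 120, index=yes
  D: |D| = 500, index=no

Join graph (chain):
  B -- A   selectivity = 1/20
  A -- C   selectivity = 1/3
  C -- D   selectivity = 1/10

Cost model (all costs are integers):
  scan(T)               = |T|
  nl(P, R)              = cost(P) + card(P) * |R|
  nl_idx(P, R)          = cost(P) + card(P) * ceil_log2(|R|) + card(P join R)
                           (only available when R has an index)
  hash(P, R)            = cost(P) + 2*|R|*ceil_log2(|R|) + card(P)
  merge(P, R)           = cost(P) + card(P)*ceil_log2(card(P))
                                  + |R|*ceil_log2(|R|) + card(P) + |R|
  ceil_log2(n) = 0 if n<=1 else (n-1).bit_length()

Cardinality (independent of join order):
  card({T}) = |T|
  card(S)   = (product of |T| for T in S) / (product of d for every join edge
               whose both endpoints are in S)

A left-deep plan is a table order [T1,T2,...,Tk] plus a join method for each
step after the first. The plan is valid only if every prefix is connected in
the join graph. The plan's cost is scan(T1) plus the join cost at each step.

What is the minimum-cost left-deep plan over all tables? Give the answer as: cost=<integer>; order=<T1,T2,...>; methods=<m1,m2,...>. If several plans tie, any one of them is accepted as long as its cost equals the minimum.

Selinger DP (subsets sized 1..n):
  {B}: scan cost=80, card=80
  {A}: scan cost=120, card=120
  {C}: scan cost=120, card=120
  {D}: scan cost=500, card=500
  {AB}: card=480; try (B,hash)→1360, (B,nl_idx)→1440, (A,merge)→1680, (B,merge)→1720, (A,hash)→1840, (A,nl)→9680 …(+1); best=1360 via (B,hash)
  {AC}: card=4800; try (C,hash)→1920, (A,hash)→1920, (C,merge)→2040, (A,merge)→2040, (C,nl_idx)→5760, (C,nl)→14520 …(+1); best=1920 via (C,hash)
  {CD}: card=6000; try (C,hash)→2680, (D,merge)→6080, (C,merge)→6460, (D,hash)→9240, (C,nl_idx)→10000, (D,nl)→60120 …(+1); best=2680 via (C,hash)
  {ABC}: card=19200; try (C,hash)→3520, (C,merge)→7120, (B,hash)→7840, (C,nl_idx)→23920, (B,nl_idx)→54720, (C,nl)→58960 …(+2); best=3520 via (C,hash)
  {ACD}: card=240000; try (A,hash)→10360, (D,hash)→15720, (D,merge)→74120, (A,merge)→87640, (A,nl)→722680, (D,nl)→2401920; best=10360 via (A,hash)
  {ABCD}: card=960000; try (D,hash)→31720, (B,hash)→251480, (D,merge)→315720, (B,nl_idx)→2650360, (B,merge)→4571000, (D,nl)→9603520 …(+1); best=31720 via (D,hash)

cost=31720; order=A,B,C,D; methods=hash,hash,hash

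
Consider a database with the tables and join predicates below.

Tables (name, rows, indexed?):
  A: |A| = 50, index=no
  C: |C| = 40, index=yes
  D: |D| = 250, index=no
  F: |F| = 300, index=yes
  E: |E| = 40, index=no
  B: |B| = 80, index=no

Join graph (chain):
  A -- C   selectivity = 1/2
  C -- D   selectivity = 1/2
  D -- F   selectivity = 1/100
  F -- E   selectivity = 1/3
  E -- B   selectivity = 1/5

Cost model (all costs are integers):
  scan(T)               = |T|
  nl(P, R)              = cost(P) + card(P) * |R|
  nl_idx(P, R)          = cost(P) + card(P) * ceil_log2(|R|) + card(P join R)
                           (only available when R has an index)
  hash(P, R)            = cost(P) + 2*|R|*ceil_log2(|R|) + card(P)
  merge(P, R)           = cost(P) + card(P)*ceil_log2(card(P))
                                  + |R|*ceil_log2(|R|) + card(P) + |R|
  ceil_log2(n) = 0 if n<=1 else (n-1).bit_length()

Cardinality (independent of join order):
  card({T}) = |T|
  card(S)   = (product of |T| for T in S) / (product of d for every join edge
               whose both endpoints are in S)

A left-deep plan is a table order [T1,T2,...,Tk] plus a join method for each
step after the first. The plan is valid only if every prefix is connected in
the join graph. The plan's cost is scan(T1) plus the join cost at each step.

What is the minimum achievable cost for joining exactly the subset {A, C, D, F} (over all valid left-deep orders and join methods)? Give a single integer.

20080

Selinger DP over subsets of {A,C,D,F}:
  {A}: scan cost=50, card=50
  {C}: scan cost=40, card=40
  {D}: scan cost=250, card=250
  {F}: scan cost=300, card=300
  {AC}: card=1000; try (C,hash)→580, (A,merge)→670, (C,merge)→680, (A,hash)→680, (C,nl_idx)→1350, (A,nl)→2040 …(+1); best=580 via (C,hash)
  {CD}: card=5000; try (C,hash)→980, (D,merge)→2570, (C,merge)→2780, (D,hash)→4080, (C,nl_idx)→6750, (D,nl)→10040 …(+1); best=980 via (C,hash)
  {DF}: card=750; try (F,nl_idx)→3250, (D,hash)→4600, (F,merge)→5500, (D,merge)→5550, (F,hash)→5900, (F,nl)→75250 …(+1); best=3250 via (F,nl_idx)
  {ACD}: card=125000; try (D,hash)→5580, (A,hash)→6580, (D,merge)→13830, (A,merge)→71330, (D,nl)→250580, (A,nl)→250980; best=5580 via (D,hash)
  {CDF}: card=15000; try (C,hash)→4480, (F,hash)→11380, (C,merge)→11780, (C,nl_idx)→22750, (C,nl)→33250, (F,nl_idx)→60980 …(+2); best=4480 via (C,hash)
  {ACDF}: card=375000; try (A,hash)→20080, (F,hash)→135980, (A,merge)→229830, (A,nl)→754480, (F,nl_idx)→1505580, (F,merge)→2258580 …(+1); best=20080 via (A,hash)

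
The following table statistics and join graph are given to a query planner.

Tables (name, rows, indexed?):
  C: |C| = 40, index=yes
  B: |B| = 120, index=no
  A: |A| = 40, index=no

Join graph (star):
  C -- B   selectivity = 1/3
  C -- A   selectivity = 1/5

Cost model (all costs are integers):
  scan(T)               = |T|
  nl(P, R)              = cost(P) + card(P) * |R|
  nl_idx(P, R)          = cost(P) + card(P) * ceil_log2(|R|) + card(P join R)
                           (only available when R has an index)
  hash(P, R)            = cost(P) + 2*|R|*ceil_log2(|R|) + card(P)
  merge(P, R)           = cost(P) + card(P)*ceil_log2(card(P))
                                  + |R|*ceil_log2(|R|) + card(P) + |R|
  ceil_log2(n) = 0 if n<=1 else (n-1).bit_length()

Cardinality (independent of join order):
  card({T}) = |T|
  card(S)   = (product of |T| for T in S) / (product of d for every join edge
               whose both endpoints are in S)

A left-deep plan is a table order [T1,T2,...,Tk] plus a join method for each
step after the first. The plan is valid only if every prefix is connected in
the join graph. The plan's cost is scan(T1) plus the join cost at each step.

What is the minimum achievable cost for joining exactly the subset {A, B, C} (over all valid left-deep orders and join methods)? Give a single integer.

2560

Selinger DP over subsets of {A,B,C}:
  {C}: scan cost=40, card=40
  {B}: scan cost=120, card=120
  {A}: scan cost=40, card=40
  {BC}: card=1600; try (C,hash)→720, (B,merge)→1280, (C,merge)→1360, (B,hash)→1760, (C,nl_idx)→2440, (B,nl)→4840 …(+1); best=720 via (C,hash)
  {AC}: card=320; try (C,hash)→560, (A,hash)→560, (C,merge)→600, (C,nl_idx)→600, (A,merge)→600, (C,nl)→1640 …(+1); best=560 via (C,hash)
  {ABC}: card=12800; try (B,hash)→2560, (A,hash)→2800, (B,merge)→4720, (A,merge)→20200, (B,nl)→38960, (A,nl)→64720; best=2560 via (B,hash)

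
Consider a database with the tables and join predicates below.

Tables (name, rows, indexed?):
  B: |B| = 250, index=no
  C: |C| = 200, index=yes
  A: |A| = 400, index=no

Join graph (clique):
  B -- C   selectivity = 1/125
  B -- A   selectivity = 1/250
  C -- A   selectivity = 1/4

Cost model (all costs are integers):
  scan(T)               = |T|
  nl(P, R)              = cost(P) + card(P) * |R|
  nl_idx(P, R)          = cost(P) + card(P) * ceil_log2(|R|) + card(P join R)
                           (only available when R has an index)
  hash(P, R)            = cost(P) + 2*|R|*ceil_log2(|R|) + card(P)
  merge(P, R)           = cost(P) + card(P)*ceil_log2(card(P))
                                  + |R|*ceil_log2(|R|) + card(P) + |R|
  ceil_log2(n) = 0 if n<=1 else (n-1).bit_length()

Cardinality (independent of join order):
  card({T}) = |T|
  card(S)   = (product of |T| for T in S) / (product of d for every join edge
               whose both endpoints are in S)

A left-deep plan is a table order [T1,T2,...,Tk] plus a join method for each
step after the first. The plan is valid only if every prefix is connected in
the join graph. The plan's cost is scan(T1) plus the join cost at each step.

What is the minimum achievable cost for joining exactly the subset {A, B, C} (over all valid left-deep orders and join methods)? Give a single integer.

8160

Selinger DP over subsets of {A,B,C}:
  {B}: scan cost=250, card=250
  {C}: scan cost=200, card=200
  {A}: scan cost=400, card=400
  {BC}: card=400; try (C,nl_idx)→2650, (C,hash)→3700, (B,merge)→4250, (C,merge)→4300, (B,hash)→4400, (B,nl)→50200 …(+1); best=2650 via (C,nl_idx)
  {AB}: card=400; try (B,hash)→4800, (A,merge)→6500, (B,merge)→6650, (A,hash)→7700, (A,nl)→100250, (B,nl)→100400; best=4800 via (B,hash)
  {AC}: card=20000; try (C,hash)→4000, (A,merge)→6000, (C,merge)→6200, (A,hash)→7600, (C,nl_idx)→23600, (A,nl)→80200 …(+1); best=4000 via (C,hash)
  {ABC}: card=160; try (C,nl_idx)→8160, (C,hash)→8400, (A,hash)→10250, (C,merge)→10600, (A,merge)→10650, (B,hash)→28000 …(+4); best=8160 via (C,nl_idx)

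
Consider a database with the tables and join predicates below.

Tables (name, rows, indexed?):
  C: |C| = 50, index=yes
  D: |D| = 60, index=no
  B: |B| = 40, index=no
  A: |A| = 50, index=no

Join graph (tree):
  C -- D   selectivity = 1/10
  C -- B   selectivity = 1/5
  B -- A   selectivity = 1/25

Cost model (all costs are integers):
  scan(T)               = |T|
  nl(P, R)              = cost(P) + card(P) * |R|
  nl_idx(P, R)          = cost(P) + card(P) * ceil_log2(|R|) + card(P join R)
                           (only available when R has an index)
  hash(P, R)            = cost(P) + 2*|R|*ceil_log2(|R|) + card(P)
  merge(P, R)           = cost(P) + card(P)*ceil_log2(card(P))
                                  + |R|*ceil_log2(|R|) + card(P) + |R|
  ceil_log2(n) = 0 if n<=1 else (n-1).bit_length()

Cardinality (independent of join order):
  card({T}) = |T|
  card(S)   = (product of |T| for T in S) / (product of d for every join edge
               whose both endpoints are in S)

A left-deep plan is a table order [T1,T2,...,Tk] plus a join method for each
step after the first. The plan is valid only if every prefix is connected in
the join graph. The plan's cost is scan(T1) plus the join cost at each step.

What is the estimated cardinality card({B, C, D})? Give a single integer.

Tables in S: B(40), C(50), D(60)
Edges inside S: C-D(d=10), C-B(d=5)
numerator = 40 * 50 * 60 = 120000
denominator = 10 * 5 = 50
card(S) = 120000 / 50 = 2400

2400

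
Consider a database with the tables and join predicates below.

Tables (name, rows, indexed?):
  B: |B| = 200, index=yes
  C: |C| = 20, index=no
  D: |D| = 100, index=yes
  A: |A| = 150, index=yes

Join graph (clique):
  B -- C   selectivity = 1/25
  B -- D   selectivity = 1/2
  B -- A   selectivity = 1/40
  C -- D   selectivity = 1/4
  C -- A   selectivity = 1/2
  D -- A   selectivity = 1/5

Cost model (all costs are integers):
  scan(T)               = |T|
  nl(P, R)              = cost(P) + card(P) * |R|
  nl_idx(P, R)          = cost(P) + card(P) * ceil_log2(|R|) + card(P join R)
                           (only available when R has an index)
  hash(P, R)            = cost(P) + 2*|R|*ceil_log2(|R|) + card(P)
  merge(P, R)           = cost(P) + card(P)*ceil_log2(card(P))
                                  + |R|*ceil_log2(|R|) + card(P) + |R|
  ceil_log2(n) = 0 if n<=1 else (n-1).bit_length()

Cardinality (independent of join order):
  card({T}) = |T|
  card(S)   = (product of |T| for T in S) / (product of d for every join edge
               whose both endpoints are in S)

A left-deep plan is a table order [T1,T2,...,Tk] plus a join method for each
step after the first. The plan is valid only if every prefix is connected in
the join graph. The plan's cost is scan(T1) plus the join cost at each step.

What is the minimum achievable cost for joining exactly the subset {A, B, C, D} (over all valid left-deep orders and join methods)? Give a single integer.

3620

Selinger DP over subsets of {A,B,C,D}:
  {B}: scan cost=200, card=200
  {C}: scan cost=20, card=20
  {D}: scan cost=100, card=100
  {A}: scan cost=150, card=150
  {BC}: card=160; try (B,nl_idx)→340, (C,hash)→600, (B,merge)→1940, (C,merge)→2120, (B,hash)→3240, (B,nl)→4020 …(+1); best=340 via (B,nl_idx)
  {BD}: card=10000; try (D,hash)→1800, (B,merge)→2700, (D,merge)→2800, (B,hash)→3400, (B,nl_idx)→10900, (D,nl_idx)→11600 …(+2); best=1800 via (D,hash)
  {AB}: card=750; try (B,nl_idx)→2100, (A,nl_idx)→2550, (A,hash)→2800, (B,merge)→3300, (A,merge)→3350, (B,hash)→3500 …(+2); best=2100 via (B,nl_idx)
  {CD}: card=500; try (C,hash)→400, (D,nl_idx)→660, (D,merge)→940, (C,merge)→1020, (D,hash)→1440, (D,nl)→2020 …(+1); best=400 via (C,hash)
  {AC}: card=1500; try (C,hash)→500, (A,merge)→1490, (C,merge)→1620, (A,nl_idx)→1680, (A,hash)→2440, (A,nl)→3020 …(+1); best=500 via (C,hash)
  {AD}: card=3000; try (D,hash)→1700, (A,merge)→2250, (D,merge)→2300, (A,hash)→2600, (A,nl_idx)→3900, (D,nl_idx)→4200 …(+2); best=1700 via (D,hash)
  {BCD}: card=2000; try (D,hash)→1900, (D,merge)→2580, (D,nl_idx)→3460, (B,hash)→4100, (B,nl_idx)→6400, (B,merge)→7200 …(+5); best=1900 via (D,hash)
  {ABC}: card=300; try (A,nl_idx)→1920, (A,hash)→2900, (C,hash)→3050, (A,merge)→3130, (B,hash)→5200, (C,merge)→10470 …(+5); best=1920 via (A,nl_idx)
  {ABD}: card=7500; try (D,hash)→4250, (B,hash)→7900, (D,merge)→11150, (A,hash)→14200, (D,nl_idx)→14850, (B,nl_idx)→33200 …(+6); best=4250 via (D,hash)
  {ACD}: card=7500; try (A,hash)→3300, (D,hash)→3400, (C,hash)→4900, (A,merge)→6750, (A,nl_idx)→11900, (D,nl_idx)→18500 …(+5); best=3300 via (A,hash)
  {ABCD}: card=750; try (D,hash)→3620, (D,nl_idx)→4770, (D,merge)→5720, (A,hash)→6300, (C,hash)→11950, (B,hash)→14000 …(+9); best=3620 via (D,hash)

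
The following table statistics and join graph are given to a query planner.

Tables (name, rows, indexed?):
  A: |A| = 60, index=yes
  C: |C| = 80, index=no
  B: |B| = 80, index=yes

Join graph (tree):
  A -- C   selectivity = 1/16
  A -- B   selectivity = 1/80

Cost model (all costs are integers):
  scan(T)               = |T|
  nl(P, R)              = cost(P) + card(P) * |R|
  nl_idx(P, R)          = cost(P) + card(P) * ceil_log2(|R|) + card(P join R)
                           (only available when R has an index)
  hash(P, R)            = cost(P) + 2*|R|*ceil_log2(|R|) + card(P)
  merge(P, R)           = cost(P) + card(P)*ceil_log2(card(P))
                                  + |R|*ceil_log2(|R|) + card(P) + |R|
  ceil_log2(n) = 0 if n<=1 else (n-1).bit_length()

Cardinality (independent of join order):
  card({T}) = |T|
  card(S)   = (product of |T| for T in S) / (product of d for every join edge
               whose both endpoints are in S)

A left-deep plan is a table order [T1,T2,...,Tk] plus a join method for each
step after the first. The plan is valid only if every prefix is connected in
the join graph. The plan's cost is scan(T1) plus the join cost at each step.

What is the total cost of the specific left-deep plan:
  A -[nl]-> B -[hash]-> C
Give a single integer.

6040

step 1: scan A: cost=60, card=60
step 2: join B via nl
    card(P join B) = 60*80/(80) = 60
    cost = 60 + 60*80 = 4860
step 3: join C via hash
    card(P join C) = 60*80/(16) = 300
    cost = 4860 + 2*80*7 + 60 = 6040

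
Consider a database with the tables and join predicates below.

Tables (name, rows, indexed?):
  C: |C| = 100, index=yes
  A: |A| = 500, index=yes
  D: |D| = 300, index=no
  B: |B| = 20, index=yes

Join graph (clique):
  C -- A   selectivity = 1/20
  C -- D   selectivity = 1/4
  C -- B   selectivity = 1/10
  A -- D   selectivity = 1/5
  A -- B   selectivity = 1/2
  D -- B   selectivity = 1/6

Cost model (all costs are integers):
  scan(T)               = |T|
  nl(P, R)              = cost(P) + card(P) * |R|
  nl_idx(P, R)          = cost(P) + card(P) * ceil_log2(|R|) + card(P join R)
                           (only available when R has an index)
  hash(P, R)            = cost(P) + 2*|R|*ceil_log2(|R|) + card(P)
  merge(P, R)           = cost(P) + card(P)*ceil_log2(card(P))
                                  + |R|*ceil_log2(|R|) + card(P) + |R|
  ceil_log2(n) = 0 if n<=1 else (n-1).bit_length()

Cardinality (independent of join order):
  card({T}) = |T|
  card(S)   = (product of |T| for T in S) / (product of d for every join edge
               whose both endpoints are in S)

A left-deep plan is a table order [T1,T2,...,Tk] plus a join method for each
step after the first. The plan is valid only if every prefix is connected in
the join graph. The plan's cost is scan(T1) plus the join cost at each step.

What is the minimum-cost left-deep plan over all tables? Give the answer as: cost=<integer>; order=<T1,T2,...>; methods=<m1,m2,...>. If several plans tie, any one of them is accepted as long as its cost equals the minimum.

Selinger DP (subsets sized 1..n):
  {C}: scan cost=100, card=100
  {A}: scan cost=500, card=500
  {D}: scan cost=300, card=300
  {B}: scan cost=20, card=20
  {AC}: card=2500; try (C,hash)→2400, (A,nl_idx)→3500, (A,merge)→5900, (C,merge)→6300, (C,nl_idx)→6500, (A,hash)→9200 …(+2); best=2400 via (C,hash)
  {CD}: card=7500; try (C,hash)→2000, (D,merge)→3900, (C,merge)→4100, (D,hash)→5600, (C,nl_idx)→9900, (D,nl)→30100 …(+1); best=2000 via (C,hash)
  {BC}: card=200; try (C,nl_idx)→360, (B,hash)→400, (B,nl_idx)→800, (C,merge)→940, (B,merge)→1020, (C,hash)→1440 …(+2); best=360 via (C,nl_idx)
  {AD}: card=30000; try (D,hash)→6400, (A,merge)→8300, (D,merge)→8500, (A,hash)→9600, (A,nl_idx)→33000, (A,nl)→150300 …(+1); best=6400 via (D,hash)
  {AB}: card=5000; try (B,hash)→1200, (A,merge)→5140, (A,nl_idx)→5200, (B,merge)→5620, (B,nl_idx)→8000, (A,hash)→9040 …(+2); best=1200 via (B,hash)
  {BD}: card=1000; try (B,hash)→800, (B,nl_idx)→2800, (D,merge)→3140, (B,merge)→3420, (D,hash)→5440, (D,nl)→6020 …(+1); best=800 via (B,hash)
  {ACD}: card=37500; try (D,hash)→10300, (A,hash)→18500, (C,hash)→37800, (D,merge)→37900, (A,nl_idx)→107000, (A,merge)→112000 …(+5); best=10300 via (D,hash)
  {ABC}: card=2500; try (A,nl_idx)→4660, (B,hash)→5100, (A,merge)→7160, (C,hash)→7600, (A,hash)→9560, (B,nl_idx)→17400 …(+6); best=4660 via (A,nl_idx)
  {BCD}: card=2500; try (C,hash)→3200, (D,merge)→5160, (D,hash)→5960, (B,hash)→9700, (C,nl_idx)→10300, (C,merge)→12600 …(+5); best=3200 via (C,hash)
  {ABD}: card=50000; try (A,hash)→10800, (D,hash)→11600, (A,merge)→16800, (B,hash)→36600, (A,nl_idx)→59800, (D,merge)→74200 …(+5); best=10800 via (A,hash)
  {ABCD}: card=6250; try (D,hash)→12560, (A,hash)→14700, (A,nl_idx)→31950, (D,merge)→40160, (A,merge)→40700, (B,hash)→48000 …(+9); best=12560 via (D,hash)

cost=12560; order=B,C,A,D; methods=nl_idx,nl_idx,hash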